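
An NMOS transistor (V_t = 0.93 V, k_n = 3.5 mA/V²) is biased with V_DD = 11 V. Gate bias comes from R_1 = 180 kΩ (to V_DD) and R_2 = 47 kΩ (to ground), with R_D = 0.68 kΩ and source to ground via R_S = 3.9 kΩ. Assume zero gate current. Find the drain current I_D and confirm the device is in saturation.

I_D ≈ 0.25 mA

V_G = V_DD·R_2/(R_1+R_2) = 11×47/227 = 2.28 V.
Assume saturation: I_D = (k_n/2)(V_GS − V_t)² with V_GS = V_G − I_D·R_S = 2.28 − 3.9·I_D.
Substituting gives 26.6·I_D² − 19.4·I_D + 3.18 = 0, with roots I_D = 0.249 or 0.48 mA.
The root I_D = 0.48 mA gives V_GS = 0.406 V ≤ V_t, so take I_D = 0.249 mA.
Then V_GS = 1.31 V and V_DS = V_DD − I_D(R_D+R_S) = 11 − 0.249×4.58 = 9.86 V.
Saturation requires V_DS ≥ V_GS − V_t = 0.377 V; 9.86 ≥ 0.377 ✓.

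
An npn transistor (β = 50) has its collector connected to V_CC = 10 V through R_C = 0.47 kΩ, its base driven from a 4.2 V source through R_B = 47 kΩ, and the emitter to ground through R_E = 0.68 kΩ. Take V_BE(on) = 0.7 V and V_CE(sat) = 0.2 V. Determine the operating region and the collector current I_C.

active; I_C ≈ 2.1 mA

Assume active. Base-emitter loop: I_B = (V_BB − V_BE)/(R_B + (β+1)R_E) = (4.2 − 0.7)/(47 + 51×0.68) = 0.0429 mA.
I_C = β·I_B = 50×0.0429 = 2.14 mA.
V_CE = V_CC − I_C·R_C − I_E·R_E = 10 − 2.14×0.47 − 2.19×0.68 = 7.51 V > V_CE(sat), so the active-region assumption holds.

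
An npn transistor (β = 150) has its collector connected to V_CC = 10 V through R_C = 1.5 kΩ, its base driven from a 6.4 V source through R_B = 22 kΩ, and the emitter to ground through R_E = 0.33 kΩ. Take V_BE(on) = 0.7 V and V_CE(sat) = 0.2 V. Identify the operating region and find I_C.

saturation; I_C ≈ 5.3 mA

Assume active: I_B = (6.4 − 0.7)/(22 + 151×0.33) = 0.0794 mA, I_C = β·I_B = 11.9 mA.
Then V_CE = 10 − 11.9×1.5 − 12×0.33 = -11.8 V < 0.2 V — the active assumption fails.
Re-solve with V_CE = 0.2 V. KCL at the emitter: V_E/R_E = (V_BB−0.7−V_E)/R_B + (V_CC−0.2−V_E)/R_C, giving V_E = 1.81 V.
I_C = (V_CC − 0.2 − V_E)/R_C = (9.8 − 1.81)/1.5 = 5.32 mA.
Check: I_B = (5.7 − 1.81)/22 = 0.177 mA, and β·I_B = 26.5 mA > I_C, confirming saturation.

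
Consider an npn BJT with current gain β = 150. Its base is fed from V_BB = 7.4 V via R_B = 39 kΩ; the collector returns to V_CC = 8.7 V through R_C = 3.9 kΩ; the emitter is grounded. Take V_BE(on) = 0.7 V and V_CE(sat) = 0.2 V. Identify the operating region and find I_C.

saturation; I_C ≈ 2.2 mA

Assume active: I_B = (7.4 − 0.7)/39 = 0.172 mA, giving I_C = β·I_B = 25.8 mA.
But then V_CE = 8.7 − 25.8×3.9 = -91.8 V < V_CE(sat) = 0.2 V — impossible in the active region.
So the transistor is saturated. With V_CE = 0.2 V, I_C = (V_CC − 0.2)/R_C = 8.5/3.9 = 2.18 mA.
Check: β·I_B = 25.8 mA > I_C = 2.18 mA, confirming saturation.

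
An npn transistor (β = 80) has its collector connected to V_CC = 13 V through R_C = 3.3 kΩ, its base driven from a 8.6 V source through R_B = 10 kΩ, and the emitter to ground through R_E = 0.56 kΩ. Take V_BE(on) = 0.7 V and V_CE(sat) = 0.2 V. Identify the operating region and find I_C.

saturation; I_C ≈ 3.2 mA

Assume active: I_B = (8.6 − 0.7)/(10 + 81×0.56) = 0.143 mA, I_C = β·I_B = 11.4 mA.
Then V_CE = 13 − 11.4×3.3 − 11.6×0.56 = -31.1 V < 0.2 V — the active assumption fails.
Re-solve with V_CE = 0.2 V. KCL at the emitter: V_E/R_E = (V_BB−0.7−V_E)/R_B + (V_CC−0.2−V_E)/R_C, giving V_E = 2.13 V.
I_C = (V_CC − 0.2 − V_E)/R_C = (12.8 − 2.13)/3.3 = 3.23 mA.
Check: I_B = (7.9 − 2.13)/10 = 0.577 mA, and β·I_B = 46.1 mA > I_C, confirming saturation.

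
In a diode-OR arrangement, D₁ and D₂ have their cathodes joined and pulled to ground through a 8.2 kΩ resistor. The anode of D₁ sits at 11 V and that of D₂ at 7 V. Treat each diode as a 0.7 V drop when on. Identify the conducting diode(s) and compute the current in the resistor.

Only D₁ conducts; I_R ≈ 1.3 mA

Assume both conduct. Then node N would need to be at both 11−0.7 = 10.3 V and 7−0.7 = 6.3 V, which is impossible.
Assume only D₁ conducts: V_N = 11 − 0.7 = 10.3 V, so I_R = 10.3/8.2 = 1.26 mA.
Check D₂: its anode-to-cathode voltage is 7 − 10.3 = -3.3 V < 0.7 V, so it is off. The assumption is consistent.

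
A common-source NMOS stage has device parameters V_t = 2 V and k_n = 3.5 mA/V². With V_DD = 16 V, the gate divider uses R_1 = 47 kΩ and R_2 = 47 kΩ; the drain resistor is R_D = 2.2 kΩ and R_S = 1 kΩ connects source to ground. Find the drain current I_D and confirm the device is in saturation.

I_D ≈ 4.4 mA

V_G = V_DD·R_2/(R_1+R_2) = 16×47/94 = 8 V.
Assume saturation: I_D = (k_n/2)(V_GS − V_t)² with V_GS = V_G − I_D·R_S = 8 − 1·I_D.
Substituting gives 1.75·I_D² − 22·I_D + 63 = 0, with roots I_D = 4.41 or 8.16 mA.
The root I_D = 8.16 mA gives V_GS = -0.159 V ≤ V_t, so take I_D = 4.41 mA.
Then V_GS = 3.59 V and V_DS = V_DD − I_D(R_D+R_S) = 16 − 4.41×3.2 = 1.88 V.
Saturation requires V_DS ≥ V_GS − V_t = 1.59 V; 1.88 ≥ 1.59 ✓.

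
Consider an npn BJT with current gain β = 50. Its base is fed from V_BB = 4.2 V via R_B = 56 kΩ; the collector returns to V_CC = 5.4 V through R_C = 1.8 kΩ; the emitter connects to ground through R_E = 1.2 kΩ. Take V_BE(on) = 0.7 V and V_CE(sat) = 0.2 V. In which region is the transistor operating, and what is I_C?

active; I_C ≈ 1.5 mA

Assume active. Base-emitter loop: I_B = (V_BB − V_BE)/(R_B + (β+1)R_E) = (4.2 − 0.7)/(56 + 51×1.2) = 0.0299 mA.
I_C = β·I_B = 50×0.0299 = 1.49 mA.
V_CE = V_CC − I_C·R_C − I_E·R_E = 5.4 − 1.49×1.8 − 1.52×1.2 = 0.885 V > V_CE(sat), so the active-region assumption holds.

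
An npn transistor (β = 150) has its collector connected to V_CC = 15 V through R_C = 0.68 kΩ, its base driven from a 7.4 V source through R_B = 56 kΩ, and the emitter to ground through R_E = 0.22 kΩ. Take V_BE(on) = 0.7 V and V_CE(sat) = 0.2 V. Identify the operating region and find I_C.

active; I_C ≈ 11 mA

Assume active. Base-emitter loop: I_B = (V_BB − V_BE)/(R_B + (β+1)R_E) = (7.4 − 0.7)/(56 + 151×0.22) = 0.0751 mA.
I_C = β·I_B = 150×0.0751 = 11.3 mA.
V_CE = V_CC − I_C·R_C − I_E·R_E = 15 − 11.3×0.68 − 11.3×0.22 = 4.85 V > V_CE(sat), so the active-region assumption holds.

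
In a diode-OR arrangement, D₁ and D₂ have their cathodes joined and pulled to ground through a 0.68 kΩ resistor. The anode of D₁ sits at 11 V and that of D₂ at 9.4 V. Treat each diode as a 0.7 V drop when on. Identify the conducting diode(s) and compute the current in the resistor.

Assume both conduct. Then node N would need to be at both 11−0.7 = 10.3 V and 9.4−0.7 = 8.7 V, which is impossible.
Assume only D₁ conducts: V_N = 11 − 0.7 = 10.3 V, so I_R = 10.3/0.68 = 15.1 mA.
Check D₂: its anode-to-cathode voltage is 9.4 − 10.3 = -0.9 V < 0.7 V, so it is off. The assumption is consistent.

Only D₁ conducts; I_R ≈ 15 mA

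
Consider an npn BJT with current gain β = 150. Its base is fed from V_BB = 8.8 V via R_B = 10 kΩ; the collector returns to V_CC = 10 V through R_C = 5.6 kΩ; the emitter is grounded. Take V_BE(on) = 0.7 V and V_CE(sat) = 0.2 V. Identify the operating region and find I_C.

Assume active: I_B = (8.8 − 0.7)/10 = 0.81 mA, giving I_C = β·I_B = 122 mA.
But then V_CE = 10 − 122×5.6 = -670 V < V_CE(sat) = 0.2 V — impossible in the active region.
So the transistor is saturated. With V_CE = 0.2 V, I_C = (V_CC − 0.2)/R_C = 9.8/5.6 = 1.75 mA.
Check: β·I_B = 122 mA > I_C = 1.75 mA, confirming saturation.

saturation; I_C ≈ 1.8 mA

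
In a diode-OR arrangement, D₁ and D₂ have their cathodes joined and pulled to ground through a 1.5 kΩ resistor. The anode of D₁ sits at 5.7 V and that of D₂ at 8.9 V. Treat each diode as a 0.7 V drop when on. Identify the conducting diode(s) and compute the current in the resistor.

Assume both conduct. Then node N would need to be at both 5.7−0.7 = 5 V and 8.9−0.7 = 8.2 V, which is impossible.
Assume only D₂ conducts: V_N = 8.9 − 0.7 = 8.2 V, so I_R = 8.2/1.5 = 5.47 mA.
Check D₁: its anode-to-cathode voltage is 5.7 − 8.2 = -2.5 V < 0.7 V, so it is off. The assumption is consistent.

Only D₂ conducts; I_R ≈ 5.5 mA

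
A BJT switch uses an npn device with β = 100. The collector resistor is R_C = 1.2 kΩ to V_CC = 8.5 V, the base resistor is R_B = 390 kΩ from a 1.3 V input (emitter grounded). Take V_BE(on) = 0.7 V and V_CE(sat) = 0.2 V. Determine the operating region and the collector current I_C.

Assume active. Base-emitter loop: I_B = (V_BB − V_BE)/R_B = (1.3 − 0.7)/390 = 0.00154 mA.
I_C = β·I_B = 100×0.00154 = 0.154 mA.
V_CE = V_CC − I_C·R_C = 8.5 − 0.154×1.2 = 8.32 V > V_CE(sat), so the active-region assumption holds.

active; I_C ≈ 0.15 mA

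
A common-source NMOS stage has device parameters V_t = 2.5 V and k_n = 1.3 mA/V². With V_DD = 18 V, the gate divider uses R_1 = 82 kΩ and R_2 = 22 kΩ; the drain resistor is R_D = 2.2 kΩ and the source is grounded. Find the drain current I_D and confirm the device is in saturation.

I_D ≈ 1.1 mA

V_G = V_DD·R_2/(R_1+R_2) = 18×22/104 = 3.81 V. With the source grounded, V_GS = V_G = 3.81 V.
Assume saturation: I_D = (k_n/2)(V_GS − V_t)² = (1.3/2)×(3.81 − 2.5)² = 0.65×1.31² = 1.11 mA.
V_DS = V_DD − I_D·R_D = 18 − 1.11×2.2 = 15.6 V.
Saturation requires V_DS ≥ V_GS − V_t = 1.31 V; 15.6 ≥ 1.31 ✓.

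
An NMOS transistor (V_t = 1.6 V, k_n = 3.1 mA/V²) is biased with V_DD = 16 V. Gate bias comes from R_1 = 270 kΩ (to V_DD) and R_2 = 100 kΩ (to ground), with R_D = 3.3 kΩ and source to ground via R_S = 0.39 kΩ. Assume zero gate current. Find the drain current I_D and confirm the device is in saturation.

I_D ≈ 3.3 mA

V_G = V_DD·R_2/(R_1+R_2) = 16×100/370 = 4.32 V.
Assume saturation: I_D = (k_n/2)(V_GS − V_t)² with V_GS = V_G − I_D·R_S = 4.32 − 0.39·I_D.
Substituting gives 0.236·I_D² − 4.29·I_D + 11.5 = 0, with roots I_D = 3.26 or 14.9 mA.
The root I_D = 14.9 mA gives V_GS = -1.51 V ≤ V_t, so take I_D = 3.26 mA.
Then V_GS = 3.05 V and V_DS = V_DD − I_D(R_D+R_S) = 16 − 3.26×3.69 = 3.95 V.
Saturation requires V_DS ≥ V_GS − V_t = 1.45 V; 3.95 ≥ 1.45 ✓.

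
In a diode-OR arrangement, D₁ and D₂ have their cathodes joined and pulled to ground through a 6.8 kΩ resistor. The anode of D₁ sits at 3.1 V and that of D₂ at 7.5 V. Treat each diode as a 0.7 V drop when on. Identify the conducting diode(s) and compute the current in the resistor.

Only D₂ conducts; I_R ≈ 1 mA

Assume both conduct. Then node N would need to be at both 3.1−0.7 = 2.4 V and 7.5−0.7 = 6.8 V, which is impossible.
Assume only D₂ conducts: V_N = 7.5 − 0.7 = 6.8 V, so I_R = 6.8/6.8 = 1 mA.
Check D₁: its anode-to-cathode voltage is 3.1 − 6.8 = -3.7 V < 0.7 V, so it is off. The assumption is consistent.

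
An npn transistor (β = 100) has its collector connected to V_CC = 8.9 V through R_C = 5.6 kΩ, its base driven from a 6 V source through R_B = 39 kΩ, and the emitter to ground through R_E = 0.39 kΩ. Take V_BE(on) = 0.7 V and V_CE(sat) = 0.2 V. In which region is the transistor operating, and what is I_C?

Assume active: I_B = (6 − 0.7)/(39 + 101×0.39) = 0.0676 mA, I_C = β·I_B = 6.76 mA.
Then V_CE = 8.9 − 6.76×5.6 − 6.83×0.39 = -31.6 V < 0.2 V — the active assumption fails.
Re-solve with V_CE = 0.2 V. KCL at the emitter: V_E/R_E = (V_BB−0.7−V_E)/R_B + (V_CC−0.2−V_E)/R_C, giving V_E = 0.61 V.
I_C = (V_CC − 0.2 − V_E)/R_C = (8.7 − 0.61)/5.6 = 1.44 mA.
Check: I_B = (5.3 − 0.61)/39 = 0.12 mA, and β·I_B = 12 mA > I_C, confirming saturation.

saturation; I_C ≈ 1.4 mA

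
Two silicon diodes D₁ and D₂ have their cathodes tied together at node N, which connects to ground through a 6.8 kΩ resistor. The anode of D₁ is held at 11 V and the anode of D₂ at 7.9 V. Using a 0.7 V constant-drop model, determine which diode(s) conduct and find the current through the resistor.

Assume both conduct. Then node N would need to be at both 11−0.7 = 10.3 V and 7.9−0.7 = 7.2 V, which is impossible.
Assume only D₁ conducts: V_N = 11 − 0.7 = 10.3 V, so I_R = 10.3/6.8 = 1.51 mA.
Check D₂: its anode-to-cathode voltage is 7.9 − 10.3 = -2.4 V < 0.7 V, so it is off. The assumption is consistent.

Only D₁ conducts; I_R ≈ 1.5 mA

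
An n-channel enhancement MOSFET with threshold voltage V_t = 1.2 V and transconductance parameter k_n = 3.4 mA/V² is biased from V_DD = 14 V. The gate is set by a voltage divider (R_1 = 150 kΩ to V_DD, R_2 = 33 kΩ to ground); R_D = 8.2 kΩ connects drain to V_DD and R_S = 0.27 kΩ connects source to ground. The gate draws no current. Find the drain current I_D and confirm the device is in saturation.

V_G = V_DD·R_2/(R_1+R_2) = 14×33/183 = 2.52 V.
Assume saturation: I_D = (k_n/2)(V_GS − V_t)² with V_GS = V_G − I_D·R_S = 2.52 − 0.27·I_D.
Substituting gives 0.124·I_D² − 2.22·I_D + 2.98 = 0, with roots I_D = 1.47 or 16.4 mA.
The root I_D = 16.4 mA gives V_GS = -1.91 V ≤ V_t, so take I_D = 1.47 mA.
Then V_GS = 2.13 V and V_DS = V_DD − I_D(R_D+R_S) = 14 − 1.47×8.47 = 1.58 V.
Saturation requires V_DS ≥ V_GS − V_t = 0.929 V; 1.58 ≥ 0.929 ✓.

I_D ≈ 1.5 mA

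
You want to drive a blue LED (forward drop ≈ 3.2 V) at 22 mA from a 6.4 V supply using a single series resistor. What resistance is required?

R ≈ 0.15 kΩ

The resistor drops V_S − V_D = 6.4 − 3.2 = 3.2 V at 22 mA.
R = 3.2 V / 22 mA = 0.145 kΩ.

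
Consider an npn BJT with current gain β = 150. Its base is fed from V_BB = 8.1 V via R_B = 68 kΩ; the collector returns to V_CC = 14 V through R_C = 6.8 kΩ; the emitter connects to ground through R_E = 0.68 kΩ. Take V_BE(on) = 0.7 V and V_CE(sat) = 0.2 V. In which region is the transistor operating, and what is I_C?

saturation; I_C ≈ 1.8 mA

Assume active: I_B = (8.1 − 0.7)/(68 + 151×0.68) = 0.0434 mA, I_C = β·I_B = 6.5 mA.
Then V_CE = 14 − 6.5×6.8 − 6.55×0.68 = -34.7 V < 0.2 V — the active assumption fails.
Re-solve with V_CE = 0.2 V. KCL at the emitter: V_E/R_E = (V_BB−0.7−V_E)/R_B + (V_CC−0.2−V_E)/R_C, giving V_E = 1.31 V.
I_C = (V_CC − 0.2 − V_E)/R_C = (13.8 − 1.31)/6.8 = 1.84 mA.
Check: I_B = (7.4 − 1.31)/68 = 0.0896 mA, and β·I_B = 13.4 mA > I_C, confirming saturation.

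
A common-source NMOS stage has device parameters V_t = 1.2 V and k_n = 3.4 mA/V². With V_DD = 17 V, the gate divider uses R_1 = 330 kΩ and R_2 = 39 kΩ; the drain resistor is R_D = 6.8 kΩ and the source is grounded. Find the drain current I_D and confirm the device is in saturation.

V_G = V_DD·R_2/(R_1+R_2) = 17×39/369 = 1.8 V. With the source grounded, V_GS = V_G = 1.8 V.
Assume saturation: I_D = (k_n/2)(V_GS − V_t)² = (3.4/2)×(1.8 − 1.2)² = 1.7×0.597² = 0.605 mA.
V_DS = V_DD − I_D·R_D = 17 − 0.605×6.8 = 12.9 V.
Saturation requires V_DS ≥ V_GS − V_t = 0.597 V; 12.9 ≥ 0.597 ✓.

I_D ≈ 0.61 mA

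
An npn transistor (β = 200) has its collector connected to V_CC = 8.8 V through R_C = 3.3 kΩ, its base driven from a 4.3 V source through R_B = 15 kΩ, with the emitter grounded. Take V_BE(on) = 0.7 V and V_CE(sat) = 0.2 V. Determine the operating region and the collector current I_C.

Assume active: I_B = (4.3 − 0.7)/15 = 0.24 mA, giving I_C = β·I_B = 48 mA.
But then V_CE = 8.8 − 48×3.3 = -150 V < V_CE(sat) = 0.2 V — impossible in the active region.
So the transistor is saturated. With V_CE = 0.2 V, I_C = (V_CC − 0.2)/R_C = 8.6/3.3 = 2.61 mA.
Check: β·I_B = 48 mA > I_C = 2.61 mA, confirming saturation.

saturation; I_C ≈ 2.6 mA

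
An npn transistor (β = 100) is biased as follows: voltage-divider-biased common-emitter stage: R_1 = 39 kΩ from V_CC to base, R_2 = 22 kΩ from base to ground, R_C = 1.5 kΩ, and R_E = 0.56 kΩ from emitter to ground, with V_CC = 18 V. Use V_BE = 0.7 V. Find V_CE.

Thevenize the base divider: V_Th = V_CC·R_2/(R_1+R_2) = 18×22/61 = 6.49 V, R_Th = R_1‖R_2 = 14.1 kΩ.
Base-emitter loop: V_Th = I_B·R_Th + V_BE + (β+1)I_B·R_E, so I_B = (6.49 − 0.7) / (14.1 + 101×0.56) = 0.082 mA.
I_C = β·I_B = 100×0.082 = 8.2 mA, and I_E = (β+1)I_B = 8.28 mA.
V_CE = V_CC − I_C·R_C − I_E·R_E = 18 − 8.2×1.5 − 8.28×0.56 = 1.06 V.
V_CE = 1.06 V > 0.2 V confirms active-region operation.

V_CE ≈ 1.1 V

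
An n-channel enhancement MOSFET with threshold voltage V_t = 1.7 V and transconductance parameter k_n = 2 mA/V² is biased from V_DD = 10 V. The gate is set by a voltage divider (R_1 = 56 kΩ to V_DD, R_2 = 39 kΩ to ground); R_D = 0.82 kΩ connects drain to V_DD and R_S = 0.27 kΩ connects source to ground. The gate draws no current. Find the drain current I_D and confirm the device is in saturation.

I_D ≈ 2.8 mA

V_G = V_DD·R_2/(R_1+R_2) = 10×39/95 = 4.11 V.
Assume saturation: I_D = (k_n/2)(V_GS − V_t)² with V_GS = V_G − I_D·R_S = 4.11 − 0.27·I_D.
Substituting gives 0.0729·I_D² − 2.3·I_D + 5.79 = 0, with roots I_D = 2.76 or 28.8 mA.
The root I_D = 28.8 mA gives V_GS = -3.66 V ≤ V_t, so take I_D = 2.76 mA.
Then V_GS = 3.36 V and V_DS = V_DD − I_D(R_D+R_S) = 10 − 2.76×1.09 = 6.99 V.
Saturation requires V_DS ≥ V_GS − V_t = 1.66 V; 6.99 ≥ 1.66 ✓.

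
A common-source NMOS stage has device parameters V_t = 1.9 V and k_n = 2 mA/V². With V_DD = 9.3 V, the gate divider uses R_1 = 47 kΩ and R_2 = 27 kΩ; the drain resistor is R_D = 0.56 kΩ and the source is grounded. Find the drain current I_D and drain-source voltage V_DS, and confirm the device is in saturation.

I_D ≈ 2.2 mA, V_DS ≈ 8.1 V

V_G = V_DD·R_2/(R_1+R_2) = 9.3×27/74 = 3.39 V. With the source grounded, V_GS = V_G = 3.39 V.
Assume saturation: I_D = (k_n/2)(V_GS − V_t)² = (2/2)×(3.39 − 1.9)² = 1×1.49² = 2.23 mA.
V_DS = V_DD − I_D·R_D = 9.3 − 2.23×0.56 = 8.05 V.
Saturation requires V_DS ≥ V_GS − V_t = 1.49 V; 8.05 ≥ 1.49 ✓.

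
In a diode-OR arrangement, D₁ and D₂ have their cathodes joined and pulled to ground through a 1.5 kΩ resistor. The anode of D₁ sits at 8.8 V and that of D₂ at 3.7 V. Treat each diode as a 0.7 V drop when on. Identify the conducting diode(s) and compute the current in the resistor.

Assume both conduct. Then node N would need to be at both 8.8−0.7 = 8.1 V and 3.7−0.7 = 3 V, which is impossible.
Assume only D₁ conducts: V_N = 8.8 − 0.7 = 8.1 V, so I_R = 8.1/1.5 = 5.4 mA.
Check D₂: its anode-to-cathode voltage is 3.7 − 8.1 = -4.4 V < 0.7 V, so it is off. The assumption is consistent.

Only D₁ conducts; I_R ≈ 5.4 mA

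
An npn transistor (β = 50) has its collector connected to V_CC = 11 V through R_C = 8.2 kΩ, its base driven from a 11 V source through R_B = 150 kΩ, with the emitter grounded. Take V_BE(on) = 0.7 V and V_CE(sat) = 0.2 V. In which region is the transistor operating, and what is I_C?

Assume active: I_B = (11 − 0.7)/150 = 0.0687 mA, giving I_C = β·I_B = 3.43 mA.
But then V_CE = 11 − 3.43×8.2 = -17.2 V < V_CE(sat) = 0.2 V — impossible in the active region.
So the transistor is saturated. With V_CE = 0.2 V, I_C = (V_CC − 0.2)/R_C = 10.8/8.2 = 1.32 mA.
Check: β·I_B = 3.43 mA > I_C = 1.32 mA, confirming saturation.

saturation; I_C ≈ 1.3 mA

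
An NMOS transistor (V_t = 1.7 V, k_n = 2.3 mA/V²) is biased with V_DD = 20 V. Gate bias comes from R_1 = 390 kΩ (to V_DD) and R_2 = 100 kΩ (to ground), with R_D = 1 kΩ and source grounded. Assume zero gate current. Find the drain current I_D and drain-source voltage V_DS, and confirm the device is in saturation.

I_D ≈ 6.5 mA, V_DS ≈ 13 V

V_G = V_DD·R_2/(R_1+R_2) = 20×100/490 = 4.08 V. With the source grounded, V_GS = V_G = 4.08 V.
Assume saturation: I_D = (k_n/2)(V_GS − V_t)² = (2.3/2)×(4.08 − 1.7)² = 1.15×2.38² = 6.52 mA.
V_DS = V_DD − I_D·R_D = 20 − 6.52×1 = 13.5 V.
Saturation requires V_DS ≥ V_GS − V_t = 2.38 V; 13.5 ≥ 2.38 ✓.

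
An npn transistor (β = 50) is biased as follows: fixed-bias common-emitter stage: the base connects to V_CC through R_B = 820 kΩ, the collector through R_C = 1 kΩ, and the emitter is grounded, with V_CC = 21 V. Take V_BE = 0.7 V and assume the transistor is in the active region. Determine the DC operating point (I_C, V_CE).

Base loop: V_CC = I_B·R_B + V_BE, so I_B = (21 − 0.7)/820 kΩ = 0.0248 mA.
In the active region I_C = β·I_B = 50 × 0.0248 = 1.24 mA.
Collector loop: V_CE = V_CC − I_C·R_C = 21 − 1.24×1 = 19.8 V.
Since V_CE = 19.8 V > V_CE(sat) ≈ 0.2 V, the transistor is in the active region as assumed.

I_C ≈ 1.2 mA, V_CE ≈ 20 V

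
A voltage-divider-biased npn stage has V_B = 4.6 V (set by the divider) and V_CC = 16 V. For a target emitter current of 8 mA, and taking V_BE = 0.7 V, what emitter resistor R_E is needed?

R_E ≈ 0.49 kΩ

V_E = V_B − V_BE = 4.6 − 0.7 = 3.9 V.
R_E = V_E / I_E = 3.9 / 8 = 0.487 kΩ.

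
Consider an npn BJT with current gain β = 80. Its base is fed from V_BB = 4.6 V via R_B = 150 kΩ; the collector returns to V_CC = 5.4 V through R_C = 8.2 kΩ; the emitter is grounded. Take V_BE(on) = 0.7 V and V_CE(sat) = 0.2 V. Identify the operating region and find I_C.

saturation; I_C ≈ 0.63 mA

Assume active: I_B = (4.6 − 0.7)/150 = 0.026 mA, giving I_C = β·I_B = 2.08 mA.
But then V_CE = 5.4 − 2.08×8.2 = -11.7 V < V_CE(sat) = 0.2 V — impossible in the active region.
So the transistor is saturated. With V_CE = 0.2 V, I_C = (V_CC − 0.2)/R_C = 5.2/8.2 = 0.634 mA.
Check: β·I_B = 2.08 mA > I_C = 0.634 mA, confirming saturation.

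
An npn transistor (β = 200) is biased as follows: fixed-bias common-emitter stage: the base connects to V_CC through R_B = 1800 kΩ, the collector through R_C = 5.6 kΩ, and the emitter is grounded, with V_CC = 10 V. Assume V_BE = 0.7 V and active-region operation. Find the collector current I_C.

I_C ≈ 1 mA

Base loop: V_CC = I_B·R_B + V_BE, so I_B = (10 − 0.7)/1800 kΩ = 0.00517 mA.
In the active region I_C = β·I_B = 200 × 0.00517 = 1.03 mA.
Collector loop: V_CE = V_CC − I_C·R_C = 10 − 1.03×5.6 = 4.21 V.
Since V_CE = 4.21 V > V_CE(sat) ≈ 0.2 V, the transistor is in the active region as assumed.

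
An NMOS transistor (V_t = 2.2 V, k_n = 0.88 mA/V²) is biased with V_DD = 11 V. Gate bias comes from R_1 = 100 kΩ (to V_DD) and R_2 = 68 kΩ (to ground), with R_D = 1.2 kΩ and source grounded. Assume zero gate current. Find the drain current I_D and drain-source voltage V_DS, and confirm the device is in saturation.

I_D ≈ 2.2 mA, V_DS ≈ 8.3 V

V_G = V_DD·R_2/(R_1+R_2) = 11×68/168 = 4.45 V. With the source grounded, V_GS = V_G = 4.45 V.
Assume saturation: I_D = (k_n/2)(V_GS − V_t)² = (0.88/2)×(4.45 − 2.2)² = 0.44×2.25² = 2.23 mA.
V_DS = V_DD − I_D·R_D = 11 − 2.23×1.2 = 8.32 V.
Saturation requires V_DS ≥ V_GS − V_t = 2.25 V; 8.32 ≥ 2.25 ✓.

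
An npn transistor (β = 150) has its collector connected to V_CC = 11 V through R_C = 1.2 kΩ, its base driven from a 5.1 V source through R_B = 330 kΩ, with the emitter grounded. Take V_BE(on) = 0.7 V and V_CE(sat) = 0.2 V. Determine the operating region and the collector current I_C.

Assume active. Base-emitter loop: I_B = (V_BB − V_BE)/R_B = (5.1 − 0.7)/330 = 0.0133 mA.
I_C = β·I_B = 150×0.0133 = 2 mA.
V_CE = V_CC − I_C·R_C = 11 − 2×1.2 = 8.6 V > V_CE(sat), so the active-region assumption holds.

active; I_C ≈ 2 mA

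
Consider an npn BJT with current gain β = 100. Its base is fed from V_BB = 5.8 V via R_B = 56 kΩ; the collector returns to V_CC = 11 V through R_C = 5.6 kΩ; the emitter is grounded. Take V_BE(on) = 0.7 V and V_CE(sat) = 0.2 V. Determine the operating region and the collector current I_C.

Assume active: I_B = (5.8 − 0.7)/56 = 0.0911 mA, giving I_C = β·I_B = 9.11 mA.
But then V_CE = 11 − 9.11×5.6 = -40 V < V_CE(sat) = 0.2 V — impossible in the active region.
So the transistor is saturated. With V_CE = 0.2 V, I_C = (V_CC − 0.2)/R_C = 10.8/5.6 = 1.93 mA.
Check: β·I_B = 9.11 mA > I_C = 1.93 mA, confirming saturation.

saturation; I_C ≈ 1.9 mA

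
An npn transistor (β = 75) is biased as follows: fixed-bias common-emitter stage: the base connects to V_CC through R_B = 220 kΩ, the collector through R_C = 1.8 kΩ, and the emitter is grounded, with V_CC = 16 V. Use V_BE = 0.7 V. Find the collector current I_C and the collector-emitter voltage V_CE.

I_C ≈ 5.2 mA, V_CE ≈ 6.6 V

Base loop: V_CC = I_B·R_B + V_BE, so I_B = (16 − 0.7)/220 kΩ = 0.0695 mA.
In the active region I_C = β·I_B = 75 × 0.0695 = 5.22 mA.
Collector loop: V_CE = V_CC − I_C·R_C = 16 − 5.22×1.8 = 6.61 V.
Since V_CE = 6.61 V > V_CE(sat) ≈ 0.2 V, the transistor is in the active region as assumed.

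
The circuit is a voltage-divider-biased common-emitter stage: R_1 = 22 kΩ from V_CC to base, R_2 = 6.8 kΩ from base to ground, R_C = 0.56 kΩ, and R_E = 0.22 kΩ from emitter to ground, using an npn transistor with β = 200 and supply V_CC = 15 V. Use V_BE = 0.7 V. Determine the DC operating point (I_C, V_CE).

I_C ≈ 12 mA, V_CE ≈ 6 V

Thevenize the base divider: V_Th = V_CC·R_2/(R_1+R_2) = 15×6.8/28.8 = 3.54 V, R_Th = R_1‖R_2 = 5.19 kΩ.
Base-emitter loop: V_Th = I_B·R_Th + V_BE + (β+1)I_B·R_E, so I_B = (3.54 − 0.7) / (5.19 + 201×0.22) = 0.0575 mA.
I_C = β·I_B = 200×0.0575 = 11.5 mA, and I_E = (β+1)I_B = 11.6 mA.
V_CE = V_CC − I_C·R_C − I_E·R_E = 15 − 11.5×0.56 − 11.6×0.22 = 6.02 V.
V_CE = 6.02 V > 0.2 V confirms active-region operation.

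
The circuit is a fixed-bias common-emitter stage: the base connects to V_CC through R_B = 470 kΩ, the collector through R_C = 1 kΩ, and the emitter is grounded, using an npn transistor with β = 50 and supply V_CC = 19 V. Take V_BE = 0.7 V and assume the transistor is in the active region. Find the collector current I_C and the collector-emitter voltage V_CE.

Base loop: V_CC = I_B·R_B + V_BE, so I_B = (19 − 0.7)/470 kΩ = 0.0389 mA.
In the active region I_C = β·I_B = 50 × 0.0389 = 1.95 mA.
Collector loop: V_CE = V_CC − I_C·R_C = 19 − 1.95×1 = 17.1 V.
Since V_CE = 17.1 V > V_CE(sat) ≈ 0.2 V, the transistor is in the active region as assumed.

I_C ≈ 1.9 mA, V_CE ≈ 17 V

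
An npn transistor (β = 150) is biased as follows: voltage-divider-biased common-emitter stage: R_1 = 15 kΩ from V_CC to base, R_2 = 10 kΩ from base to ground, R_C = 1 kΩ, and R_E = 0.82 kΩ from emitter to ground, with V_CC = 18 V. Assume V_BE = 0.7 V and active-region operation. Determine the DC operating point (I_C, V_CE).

I_C ≈ 7.5 mA, V_CE ≈ 4.3 V

Thevenize the base divider: V_Th = V_CC·R_2/(R_1+R_2) = 18×10/25 = 7.2 V, R_Th = R_1‖R_2 = 6 kΩ.
Base-emitter loop: V_Th = I_B·R_Th + V_BE + (β+1)I_B·R_E, so I_B = (7.2 − 0.7) / (6 + 151×0.82) = 0.0501 mA.
I_C = β·I_B = 150×0.0501 = 7.51 mA, and I_E = (β+1)I_B = 7.56 mA.
V_CE = V_CC − I_C·R_C − I_E·R_E = 18 − 7.51×1 − 7.56×0.82 = 4.29 V.
V_CE = 4.29 V > 0.2 V confirms active-region operation.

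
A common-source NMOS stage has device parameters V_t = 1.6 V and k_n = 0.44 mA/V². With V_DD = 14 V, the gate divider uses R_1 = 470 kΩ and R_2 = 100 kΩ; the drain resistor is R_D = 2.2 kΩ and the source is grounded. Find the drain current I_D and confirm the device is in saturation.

V_G = V_DD·R_2/(R_1+R_2) = 14×100/570 = 2.46 V. With the source grounded, V_GS = V_G = 2.46 V.
Assume saturation: I_D = (k_n/2)(V_GS − V_t)² = (0.44/2)×(2.46 − 1.6)² = 0.22×0.856² = 0.161 mA.
V_DS = V_DD − I_D·R_D = 14 − 0.161×2.2 = 13.6 V.
Saturation requires V_DS ≥ V_GS − V_t = 0.856 V; 13.6 ≥ 0.856 ✓.

I_D ≈ 0.16 mA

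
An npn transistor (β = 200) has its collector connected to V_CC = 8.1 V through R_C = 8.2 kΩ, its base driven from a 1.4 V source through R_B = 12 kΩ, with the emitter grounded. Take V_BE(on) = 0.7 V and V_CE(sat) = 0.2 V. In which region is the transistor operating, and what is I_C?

Assume active: I_B = (1.4 − 0.7)/12 = 0.0583 mA, giving I_C = β·I_B = 11.7 mA.
But then V_CE = 8.1 − 11.7×8.2 = -87.6 V < V_CE(sat) = 0.2 V — impossible in the active region.
So the transistor is saturated. With V_CE = 0.2 V, I_C = (V_CC − 0.2)/R_C = 7.9/8.2 = 0.963 mA.
Check: β·I_B = 11.7 mA > I_C = 0.963 mA, confirming saturation.

saturation; I_C ≈ 0.96 mA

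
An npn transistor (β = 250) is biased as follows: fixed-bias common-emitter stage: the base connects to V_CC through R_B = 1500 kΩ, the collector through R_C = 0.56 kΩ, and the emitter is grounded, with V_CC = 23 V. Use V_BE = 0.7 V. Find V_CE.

V_CE ≈ 21 V

Base loop: V_CC = I_B·R_B + V_BE, so I_B = (23 − 0.7)/1500 kΩ = 0.0149 mA.
In the active region I_C = β·I_B = 250 × 0.0149 = 3.72 mA.
Collector loop: V_CE = V_CC − I_C·R_C = 23 − 3.72×0.56 = 20.9 V.
Since V_CE = 20.9 V > V_CE(sat) ≈ 0.2 V, the transistor is in the active region as assumed.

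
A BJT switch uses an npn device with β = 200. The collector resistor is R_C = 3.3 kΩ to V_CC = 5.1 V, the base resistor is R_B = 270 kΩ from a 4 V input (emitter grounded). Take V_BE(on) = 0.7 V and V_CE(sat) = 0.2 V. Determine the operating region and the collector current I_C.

Assume active: I_B = (4 − 0.7)/270 = 0.0122 mA, giving I_C = β·I_B = 2.44 mA.
But then V_CE = 5.1 − 2.44×3.3 = -2.97 V < V_CE(sat) = 0.2 V — impossible in the active region.
So the transistor is saturated. With V_CE = 0.2 V, I_C = (V_CC − 0.2)/R_C = 4.9/3.3 = 1.48 mA.
Check: β·I_B = 2.44 mA > I_C = 1.48 mA, confirming saturation.

saturation; I_C ≈ 1.5 mA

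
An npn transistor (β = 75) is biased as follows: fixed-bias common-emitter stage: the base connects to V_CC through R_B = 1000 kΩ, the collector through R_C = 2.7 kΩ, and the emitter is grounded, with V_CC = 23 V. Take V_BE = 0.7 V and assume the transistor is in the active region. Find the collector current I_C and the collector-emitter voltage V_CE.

Base loop: V_CC = I_B·R_B + V_BE, so I_B = (23 − 0.7)/1000 kΩ = 0.0223 mA.
In the active region I_C = β·I_B = 75 × 0.0223 = 1.67 mA.
Collector loop: V_CE = V_CC − I_C·R_C = 23 − 1.67×2.7 = 18.5 V.
Since V_CE = 18.5 V > V_CE(sat) ≈ 0.2 V, the transistor is in the active region as assumed.

I_C ≈ 1.7 mA, V_CE ≈ 18 V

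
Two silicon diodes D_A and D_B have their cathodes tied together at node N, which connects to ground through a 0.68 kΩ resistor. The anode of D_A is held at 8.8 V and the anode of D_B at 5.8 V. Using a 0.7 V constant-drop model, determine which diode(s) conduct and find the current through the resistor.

Only D_A conducts; I_R ≈ 12 mA

Assume both conduct. Then node N would need to be at both 8.8−0.7 = 8.1 V and 5.8−0.7 = 5.1 V, which is impossible.
Assume only D_A conducts: V_N = 8.8 − 0.7 = 8.1 V, so I_R = 8.1/0.68 = 11.9 mA.
Check D_B: its anode-to-cathode voltage is 5.8 − 8.1 = -2.3 V < 0.7 V, so it is off. The assumption is consistent.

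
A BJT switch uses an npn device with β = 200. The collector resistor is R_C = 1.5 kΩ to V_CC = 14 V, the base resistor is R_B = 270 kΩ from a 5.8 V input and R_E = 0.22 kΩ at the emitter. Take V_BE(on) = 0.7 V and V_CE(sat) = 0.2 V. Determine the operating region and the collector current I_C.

Assume active. Base-emitter loop: I_B = (V_BB − V_BE)/(R_B + (β+1)R_E) = (5.8 − 0.7)/(270 + 201×0.22) = 0.0162 mA.
I_C = β·I_B = 200×0.0162 = 3.25 mA.
V_CE = V_CC − I_C·R_C − I_E·R_E = 14 − 3.25×1.5 − 3.26×0.22 = 8.41 V > V_CE(sat), so the active-region assumption holds.

active; I_C ≈ 3.2 mA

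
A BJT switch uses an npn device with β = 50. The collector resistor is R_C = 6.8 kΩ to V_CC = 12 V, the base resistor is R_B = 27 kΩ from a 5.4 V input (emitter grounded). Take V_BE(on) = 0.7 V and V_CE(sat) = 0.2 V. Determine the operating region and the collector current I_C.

saturation; I_C ≈ 1.7 mA

Assume active: I_B = (5.4 − 0.7)/27 = 0.174 mA, giving I_C = β·I_B = 8.7 mA.
But then V_CE = 12 − 8.7×6.8 = -47.2 V < V_CE(sat) = 0.2 V — impossible in the active region.
So the transistor is saturated. With V_CE = 0.2 V, I_C = (V_CC − 0.2)/R_C = 11.8/6.8 = 1.74 mA.
Check: β·I_B = 8.7 mA > I_C = 1.74 mA, confirming saturation.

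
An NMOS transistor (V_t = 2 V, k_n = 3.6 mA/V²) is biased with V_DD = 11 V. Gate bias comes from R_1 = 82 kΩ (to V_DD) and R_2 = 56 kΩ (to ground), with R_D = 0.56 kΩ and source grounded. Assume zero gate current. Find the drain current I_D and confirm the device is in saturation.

I_D ≈ 11 mA

V_G = V_DD·R_2/(R_1+R_2) = 11×56/138 = 4.46 V. With the source grounded, V_GS = V_G = 4.46 V.
Assume saturation: I_D = (k_n/2)(V_GS − V_t)² = (3.6/2)×(4.46 − 2)² = 1.8×2.46² = 10.9 mA.
V_DS = V_DD − I_D·R_D = 11 − 10.9×0.56 = 4.88 V.
Saturation requires V_DS ≥ V_GS − V_t = 2.46 V; 4.88 ≥ 2.46 ✓.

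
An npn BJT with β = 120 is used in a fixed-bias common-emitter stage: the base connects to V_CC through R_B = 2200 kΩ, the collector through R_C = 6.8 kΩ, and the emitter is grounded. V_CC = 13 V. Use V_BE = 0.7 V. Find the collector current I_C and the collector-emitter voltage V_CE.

Base loop: V_CC = I_B·R_B + V_BE, so I_B = (13 − 0.7)/2200 kΩ = 0.00559 mA.
In the active region I_C = β·I_B = 120 × 0.00559 = 0.671 mA.
Collector loop: V_CE = V_CC − I_C·R_C = 13 − 0.671×6.8 = 8.44 V.
Since V_CE = 8.44 V > V_CE(sat) ≈ 0.2 V, the transistor is in the active region as assumed.

I_C ≈ 0.67 mA, V_CE ≈ 8.4 V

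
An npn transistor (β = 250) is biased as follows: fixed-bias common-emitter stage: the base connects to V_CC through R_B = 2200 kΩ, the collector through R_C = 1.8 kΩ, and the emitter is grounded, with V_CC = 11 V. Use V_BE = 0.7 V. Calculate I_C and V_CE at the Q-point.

Base loop: V_CC = I_B·R_B + V_BE, so I_B = (11 − 0.7)/2200 kΩ = 0.00468 mA.
In the active region I_C = β·I_B = 250 × 0.00468 = 1.17 mA.
Collector loop: V_CE = V_CC − I_C·R_C = 11 − 1.17×1.8 = 8.89 V.
Since V_CE = 8.89 V > V_CE(sat) ≈ 0.2 V, the transistor is in the active region as assumed.

I_C ≈ 1.2 mA, V_CE ≈ 8.9 V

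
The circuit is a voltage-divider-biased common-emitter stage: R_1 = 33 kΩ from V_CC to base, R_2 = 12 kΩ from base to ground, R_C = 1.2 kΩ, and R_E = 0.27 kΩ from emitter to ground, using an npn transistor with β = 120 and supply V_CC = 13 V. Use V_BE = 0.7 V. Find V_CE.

V_CE ≈ 1.2 V

Thevenize the base divider: V_Th = V_CC·R_2/(R_1+R_2) = 13×12/45 = 3.47 V, R_Th = R_1‖R_2 = 8.8 kΩ.
Base-emitter loop: V_Th = I_B·R_Th + V_BE + (β+1)I_B·R_E, so I_B = (3.47 − 0.7) / (8.8 + 121×0.27) = 0.0667 mA.
I_C = β·I_B = 120×0.0667 = 8.01 mA, and I_E = (β+1)I_B = 8.07 mA.
V_CE = V_CC − I_C·R_C − I_E·R_E = 13 − 8.01×1.2 − 8.07×0.27 = 1.21 V.
V_CE = 1.21 V > 0.2 V confirms active-region operation.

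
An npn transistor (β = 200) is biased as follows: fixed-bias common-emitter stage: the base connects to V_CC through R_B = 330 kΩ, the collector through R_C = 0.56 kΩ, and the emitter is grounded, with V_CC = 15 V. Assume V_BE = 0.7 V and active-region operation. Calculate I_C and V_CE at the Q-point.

I_C ≈ 8.7 mA, V_CE ≈ 10 V

Base loop: V_CC = I_B·R_B + V_BE, so I_B = (15 − 0.7)/330 kΩ = 0.0433 mA.
In the active region I_C = β·I_B = 200 × 0.0433 = 8.67 mA.
Collector loop: V_CE = V_CC − I_C·R_C = 15 − 8.67×0.56 = 10.1 V.
Since V_CE = 10.1 V > V_CE(sat) ≈ 0.2 V, the transistor is in the active region as assumed.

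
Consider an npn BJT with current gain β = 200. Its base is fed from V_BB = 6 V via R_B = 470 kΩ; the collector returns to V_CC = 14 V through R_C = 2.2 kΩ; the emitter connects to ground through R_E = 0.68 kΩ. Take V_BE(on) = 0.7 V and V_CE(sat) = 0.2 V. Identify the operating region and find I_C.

Assume active. Base-emitter loop: I_B = (V_BB − V_BE)/(R_B + (β+1)R_E) = (6 − 0.7)/(470 + 201×0.68) = 0.00874 mA.
I_C = β·I_B = 200×0.00874 = 1.75 mA.
V_CE = V_CC − I_C·R_C − I_E·R_E = 14 − 1.75×2.2 − 1.76×0.68 = 8.96 V > V_CE(sat), so the active-region assumption holds.

active; I_C ≈ 1.7 mA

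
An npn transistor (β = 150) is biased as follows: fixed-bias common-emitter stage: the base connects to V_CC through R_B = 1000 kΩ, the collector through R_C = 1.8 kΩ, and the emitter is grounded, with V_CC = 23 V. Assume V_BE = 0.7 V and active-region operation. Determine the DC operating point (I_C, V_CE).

I_C ≈ 3.3 mA, V_CE ≈ 17 V

Base loop: V_CC = I_B·R_B + V_BE, so I_B = (23 − 0.7)/1000 kΩ = 0.0223 mA.
In the active region I_C = β·I_B = 150 × 0.0223 = 3.35 mA.
Collector loop: V_CE = V_CC − I_C·R_C = 23 − 3.35×1.8 = 17 V.
Since V_CE = 17 V > V_CE(sat) ≈ 0.2 V, the transistor is in the active region as assumed.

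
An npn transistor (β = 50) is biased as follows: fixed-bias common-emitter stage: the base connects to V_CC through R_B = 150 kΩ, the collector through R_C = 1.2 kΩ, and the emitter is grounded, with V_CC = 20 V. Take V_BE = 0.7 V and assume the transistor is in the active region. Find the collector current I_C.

I_C ≈ 6.4 mA

Base loop: V_CC = I_B·R_B + V_BE, so I_B = (20 − 0.7)/150 kΩ = 0.129 mA.
In the active region I_C = β·I_B = 50 × 0.129 = 6.43 mA.
Collector loop: V_CE = V_CC − I_C·R_C = 20 − 6.43×1.2 = 12.3 V.
Since V_CE = 12.3 V > V_CE(sat) ≈ 0.2 V, the transistor is in the active region as assumed.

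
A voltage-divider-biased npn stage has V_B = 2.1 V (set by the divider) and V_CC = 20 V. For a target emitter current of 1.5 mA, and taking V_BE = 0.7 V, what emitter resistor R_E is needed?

V_E = V_B − V_BE = 2.1 − 0.7 = 1.4 V.
R_E = V_E / I_E = 1.4 / 1.5 = 0.933 kΩ.

R_E ≈ 0.93 kΩ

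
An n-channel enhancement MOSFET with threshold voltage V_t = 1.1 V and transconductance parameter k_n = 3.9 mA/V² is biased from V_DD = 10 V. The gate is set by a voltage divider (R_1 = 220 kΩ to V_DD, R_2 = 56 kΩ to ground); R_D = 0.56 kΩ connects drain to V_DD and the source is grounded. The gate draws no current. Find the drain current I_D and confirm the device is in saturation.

V_G = V_DD·R_2/(R_1+R_2) = 10×56/276 = 2.03 V. With the source grounded, V_GS = V_G = 2.03 V.
Assume saturation: I_D = (k_n/2)(V_GS − V_t)² = (3.9/2)×(2.03 − 1.1)² = 1.95×0.929² = 1.68 mA.
V_DS = V_DD − I_D·R_D = 10 − 1.68×0.56 = 9.06 V.
Saturation requires V_DS ≥ V_GS − V_t = 0.929 V; 9.06 ≥ 0.929 ✓.

I_D ≈ 1.7 mA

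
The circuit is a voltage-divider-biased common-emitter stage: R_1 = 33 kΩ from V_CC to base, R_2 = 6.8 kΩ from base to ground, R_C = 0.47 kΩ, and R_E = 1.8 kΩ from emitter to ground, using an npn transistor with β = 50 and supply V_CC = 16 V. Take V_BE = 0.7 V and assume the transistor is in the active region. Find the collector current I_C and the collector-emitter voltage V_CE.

Thevenize the base divider: V_Th = V_CC·R_2/(R_1+R_2) = 16×6.8/39.8 = 2.73 V, R_Th = R_1‖R_2 = 5.64 kΩ.
Base-emitter loop: V_Th = I_B·R_Th + V_BE + (β+1)I_B·R_E, so I_B = (2.73 − 0.7) / (5.64 + 51×1.8) = 0.0209 mA.
I_C = β·I_B = 50×0.0209 = 1.04 mA, and I_E = (β+1)I_B = 1.06 mA.
V_CE = V_CC − I_C·R_C − I_E·R_E = 16 − 1.04×0.47 − 1.06×1.8 = 13.6 V.
V_CE = 13.6 V > 0.2 V confirms active-region operation.

I_C ≈ 1 mA, V_CE ≈ 14 V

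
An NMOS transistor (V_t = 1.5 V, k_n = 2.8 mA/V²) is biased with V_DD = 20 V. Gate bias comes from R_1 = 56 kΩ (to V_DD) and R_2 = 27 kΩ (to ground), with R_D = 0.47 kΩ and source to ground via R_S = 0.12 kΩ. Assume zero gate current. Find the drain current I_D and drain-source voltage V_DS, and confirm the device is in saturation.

V_G = V_DD·R_2/(R_1+R_2) = 20×27/83 = 6.51 V.
Assume saturation: I_D = (k_n/2)(V_GS − V_t)² with V_GS = V_G − I_D·R_S = 6.51 − 0.12·I_D.
Substituting gives 0.0202·I_D² − 2.68·I_D + 35.1 = 0, with roots I_D = 14.7 or 118 mA.
The root I_D = 118 mA gives V_GS = -7.69 V ≤ V_t, so take I_D = 14.7 mA.
Then V_GS = 4.74 V and V_DS = V_DD − I_D(R_D+R_S) = 20 − 14.7×0.59 = 11.3 V.
Saturation requires V_DS ≥ V_GS − V_t = 3.24 V; 11.3 ≥ 3.24 ✓.

I_D ≈ 15 mA, V_DS ≈ 11 V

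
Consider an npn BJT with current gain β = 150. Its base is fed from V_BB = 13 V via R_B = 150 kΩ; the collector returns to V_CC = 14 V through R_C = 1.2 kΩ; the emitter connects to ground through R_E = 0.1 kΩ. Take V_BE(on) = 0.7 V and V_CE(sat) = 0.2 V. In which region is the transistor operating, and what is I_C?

Assume active: I_B = (13 − 0.7)/(150 + 151×0.1) = 0.0745 mA, I_C = β·I_B = 11.2 mA.
Then V_CE = 14 − 11.2×1.2 − 11.2×0.1 = -0.535 V < 0.2 V — the active assumption fails.
Re-solve with V_CE = 0.2 V. KCL at the emitter: V_E/R_E = (V_BB−0.7−V_E)/R_B + (V_CC−0.2−V_E)/R_C, giving V_E = 1.07 V.
I_C = (V_CC − 0.2 − V_E)/R_C = (13.8 − 1.07)/1.2 = 10.6 mA.
Check: I_B = (12.3 − 1.07)/150 = 0.0749 mA, and β·I_B = 11.2 mA > I_C, confirming saturation.

saturation; I_C ≈ 11 mA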